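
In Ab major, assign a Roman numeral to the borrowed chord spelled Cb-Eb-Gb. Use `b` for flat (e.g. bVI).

The root Cb is the lowered 3rd scale degree — diatonically Ab major has C there. Diatonically Ab major has Cm (iii) on that degree; Cb–Eb–Gb is instead the major chord native to Ab minor, so it takes the label bIII.

bIII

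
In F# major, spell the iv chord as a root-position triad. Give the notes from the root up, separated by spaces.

B D F#

The root, B, is scale degree 4 — the same note in F# major and F# minor; only the chord quality changes. Stacking thirds in F# minor on B gives B–D–F#.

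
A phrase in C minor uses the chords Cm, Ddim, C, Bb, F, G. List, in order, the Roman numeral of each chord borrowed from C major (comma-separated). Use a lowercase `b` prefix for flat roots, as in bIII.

I, IV

In C minor (with V from harmonic minor) the diatonic chords are Cm, Ddim, Eb, Fm, G, Ab, Bb. Cm, Ddim, Bb and G are all diatonic. But C (C–E–G) is foreign: the diatonic i on degree 1 is Cm, whereas C comes from C major. It is labeled I. F (F–A–C) doesn't fit — on degree 4 C minor would have Fm (iv). F is the degree-4 chord of C major, so it is the borrowed IV.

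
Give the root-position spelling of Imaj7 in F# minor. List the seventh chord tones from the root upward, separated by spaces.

F# A# C# E#

The root, F#, is scale degree 1 — the same note in F# minor and F# major; only the chord quality changes. Stacking thirds in F# major on F# gives F#–A#–C#–E#.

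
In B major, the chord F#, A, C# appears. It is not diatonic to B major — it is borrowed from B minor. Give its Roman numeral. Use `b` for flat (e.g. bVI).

The root F# is the diatonic 5th degree of B major; the borrowing shows in the chord quality. Diatonically B major has F# (V) on that degree; F#–A–C# is instead the minor chord native to B minor, so it takes the label v.

v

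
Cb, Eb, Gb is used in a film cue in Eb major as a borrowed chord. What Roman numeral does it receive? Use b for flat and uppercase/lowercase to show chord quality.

bVI

The root Cb is the lowered 6th scale degree — diatonically Eb major has C there. The diatonic chord on degree 6 would be Cm (vi), but Cb–Eb–Gb is the major chord from Eb minor. As a borrowed chord it is labeled bVI.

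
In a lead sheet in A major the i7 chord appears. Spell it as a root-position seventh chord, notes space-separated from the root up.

A C E G

i7 is built on scale degree 1, which is A in both A major and its parallel. In A minor the chord on A is A–C–E–G.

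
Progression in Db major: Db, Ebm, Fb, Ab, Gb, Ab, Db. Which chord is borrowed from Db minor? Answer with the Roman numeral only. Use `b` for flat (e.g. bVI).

bIII

In Db major the diatonic chords are Db, Ebm, Fm, Gb, Ab, Bbm, Cdim. Db, Ebm, Ab and Gb are all diatonic. Fb (Fb–Ab–Cb) doesn't fit — on degree 3 Db major would have Fm (iii). Fb is the degree-3 chord of Db minor, so it is the borrowed bIII.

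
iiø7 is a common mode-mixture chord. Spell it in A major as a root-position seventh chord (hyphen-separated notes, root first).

B-D-F-A

iiø7 is built on scale degree 2, which is B in both A major and its parallel. Building the half-diminished-seventh chord from the parallel minor on B: B–D–F–A.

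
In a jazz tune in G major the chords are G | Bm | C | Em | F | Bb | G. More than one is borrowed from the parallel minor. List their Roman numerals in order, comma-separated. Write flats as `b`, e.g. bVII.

bVII, bIII

G major has the diatonic set G, Am, Bm, C, D, Em, F#dim. Of the given chords, G, Bm, C and Em are diatonic. F (F–A–C) is not: scale degree 7 in G major carries F#dim (vii°). In G minor the chord on that degree is F, so here it functions as bVII, borrowed from the parallel minor. Bb (Bb–D–F) is not: scale degree 3 in G major carries Bm (iii). In G minor the chord on that degree is Bb, so here it functions as bIII, borrowed from the parallel minor.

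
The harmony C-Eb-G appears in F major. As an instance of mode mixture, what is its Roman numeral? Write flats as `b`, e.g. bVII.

The root C is the diatonic 5th degree of F major; the borrowing shows in the chord quality. C–Eb–G is a minor chord — the form found in F minor, not the diatonic V (C). Borrowed into F major it is written v.

v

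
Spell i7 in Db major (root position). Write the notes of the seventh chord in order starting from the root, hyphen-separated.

The root, Db, is scale degree 1 — the same note in Db major and Db minor; only the chord quality changes. Building the minor-seventh chord from the parallel minor on Db: Db–Fb–Ab–Cb.

Db-Fb-Ab-Cb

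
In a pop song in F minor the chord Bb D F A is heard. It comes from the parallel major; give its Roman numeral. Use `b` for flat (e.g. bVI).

Bb is scale degree 4 in F minor. Diatonically F minor has Bbm (iv) on that degree; Bb–D–F–A is instead the major-seventh chord native to F major, so it takes the label IVmaj7.

IVmaj7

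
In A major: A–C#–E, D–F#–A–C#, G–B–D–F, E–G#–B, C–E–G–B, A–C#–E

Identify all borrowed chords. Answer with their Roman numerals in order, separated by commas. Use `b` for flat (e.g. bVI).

A major has the diatonic set A, Bm, C#m, D, E, F#m, G#dim. A–C#–E = A, D–F#–A–C# = Dmaj7 and E–G#–B = E all belong to that set. But G–B–D–F is foreign: the diatonic vii° on degree 7 is G#dim, whereas G7 comes from A minor. It is labeled bVII7. C–E–G–B is not: scale degree 3 in A major carries C#m (iii). In A minor the chord on that degree is Cmaj7, so here it functions as bIIImaj7, borrowed from the parallel minor.

bVII7, bIIImaj7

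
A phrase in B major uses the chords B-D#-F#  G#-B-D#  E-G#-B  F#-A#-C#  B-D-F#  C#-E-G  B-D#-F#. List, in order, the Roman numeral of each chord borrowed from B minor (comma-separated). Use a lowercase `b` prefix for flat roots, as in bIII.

B major has the diatonic set B, C#m, D#m, E, F#, G#m, A#dim. Of the given chords, B–D#–F# = B, G#–B–D# = G#m, E–G#–B = E and F#–A#–C# = F# are diatonic. But B–D–F# is foreign: the diatonic I on degree 1 is B, whereas Bm comes from B minor. It is labeled i. C#–E–G doesn't fit — on degree 2 B major would have C#m (ii). C#dim is the degree-2 chord of B minor, so it is the borrowed ii°.

i, ii°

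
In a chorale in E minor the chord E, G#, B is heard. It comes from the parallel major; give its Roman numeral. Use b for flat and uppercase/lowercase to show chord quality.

I

E is scale degree 1 in E minor. The diatonic chord on degree 1 would be Em (i), but E–G#–B is the major chord from E major. As a borrowed chord it is labeled I.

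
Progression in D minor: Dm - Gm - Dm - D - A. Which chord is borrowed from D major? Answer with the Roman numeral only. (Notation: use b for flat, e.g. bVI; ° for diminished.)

D minor has the diatonic set Dm, Edim, F, Gm, A, Bb, C (with V from harmonic minor). Of the given chords, Dm, Gm and A are diatonic. But D (D–F#–A) is foreign: the diatonic i on degree 1 is Dm, whereas D comes from D major. It is labeled I.

I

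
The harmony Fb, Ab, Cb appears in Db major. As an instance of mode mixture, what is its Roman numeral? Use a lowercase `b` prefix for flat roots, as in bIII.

bIII

Fb is the lowered form of scale degree 3 in Db major (the diatonic degree 3 is F). The diatonic chord on degree 3 would be Fm (iii), but Fb–Ab–Cb is the major chord from Db minor. As a borrowed chord it is labeled bIII.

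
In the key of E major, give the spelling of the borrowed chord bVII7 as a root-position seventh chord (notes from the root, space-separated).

D F# A C

Scale degree 7 in E major is D#. bVII7 uses the lowered form, D, taken from E minor. Building the dominant-seventh chord from the parallel minor on D: D–F#–A–C.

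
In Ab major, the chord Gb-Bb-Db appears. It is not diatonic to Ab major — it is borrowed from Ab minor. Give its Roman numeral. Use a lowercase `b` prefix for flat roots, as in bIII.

In Ab major scale degree 7 is G; Gb is its lowered form, from Ab minor. Diatonically Ab major has Gdim (vii°) on that degree; Gb–Bb–Db is instead the major chord native to Ab minor, so it takes the label bVII.

bVII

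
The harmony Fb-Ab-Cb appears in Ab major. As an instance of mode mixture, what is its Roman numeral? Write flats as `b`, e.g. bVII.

bVI

Fb is the lowered form of scale degree 6 in Ab major (the diatonic degree 6 is F). The diatonic chord on degree 6 would be Fm (vi), but Fb–Ab–Cb is the major chord from Ab minor. As a borrowed chord it is labeled bVI.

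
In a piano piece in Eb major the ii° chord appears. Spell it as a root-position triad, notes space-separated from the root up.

The root, F, is scale degree 2 — the same note in Eb major and Eb minor; only the chord quality changes. In Eb minor the chord on F is F–Ab–Cb.

F Ab Cb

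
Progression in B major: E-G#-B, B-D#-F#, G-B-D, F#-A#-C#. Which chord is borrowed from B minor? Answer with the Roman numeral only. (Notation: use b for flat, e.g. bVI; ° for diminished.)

bVI

B major has the diatonic set B, C#m, D#m, E, F#, G#m, A#dim. E–G#–B = E, B–D#–F# = B and F#–A#–C# = F# all belong to that set. But G–B–D is foreign: the diatonic vi on degree 6 is G#m, whereas G comes from B minor. It is labeled bVI.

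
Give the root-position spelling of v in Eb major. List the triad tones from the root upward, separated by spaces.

Bb Db F

v is built on scale degree 5, which is Bb in both Eb major and its parallel. Stacking thirds in Eb minor on Bb gives Bb–Db–F.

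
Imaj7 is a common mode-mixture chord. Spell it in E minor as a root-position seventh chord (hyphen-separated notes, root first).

The root, E, is scale degree 1 — the same note in E minor and E major; only the chord quality changes. Building the major-seventh chord from the parallel major on E: E–G#–B–D#.

E-G#-B-D#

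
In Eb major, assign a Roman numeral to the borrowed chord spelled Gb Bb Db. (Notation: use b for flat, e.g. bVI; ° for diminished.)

Gb is the lowered form of scale degree 3 in Eb major (the diatonic degree 3 is G). The diatonic chord on degree 3 would be Gm (iii), but Gb–Bb–Db is the major chord from Eb minor. As a borrowed chord it is labeled bIII.

bIII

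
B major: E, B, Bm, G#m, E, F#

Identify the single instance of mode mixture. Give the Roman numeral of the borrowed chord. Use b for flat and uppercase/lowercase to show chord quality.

i

The diatonic triads in B major are B, C#m, D#m, E, F#, G#m, A#dim. E, B, G#m and F# are all diatonic. But Bm (B–D–F#) is foreign: the diatonic I on degree 1 is B, whereas Bm comes from B minor. It is labeled i.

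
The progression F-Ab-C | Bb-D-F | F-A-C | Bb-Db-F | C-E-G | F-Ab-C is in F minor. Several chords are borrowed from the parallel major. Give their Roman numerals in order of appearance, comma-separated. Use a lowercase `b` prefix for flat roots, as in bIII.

F minor has the diatonic set Fm, Gdim, Ab, Bbm, C, Db, Eb (with V from harmonic minor). Of the given chords, F–Ab–C = Fm, Bb–Db–F = Bbm and C–E–G = C are diatonic. Bb–D–F is not: scale degree 4 in F minor carries Bbm (iv). In F major the chord on that degree is Bb, so here it functions as IV, borrowed from the parallel major. F–A–C is not: scale degree 1 in F minor carries Fm (i). In F major the chord on that degree is F, so here it functions as I, borrowed from the parallel major.

IV, I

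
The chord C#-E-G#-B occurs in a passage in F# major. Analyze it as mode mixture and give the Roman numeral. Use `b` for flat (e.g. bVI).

v7

C# is scale degree 5 in F# major. Diatonically F# major has C# (V) on that degree; C#–E–G#–B is instead the minor-seventh chord native to F# minor, so it takes the label v7.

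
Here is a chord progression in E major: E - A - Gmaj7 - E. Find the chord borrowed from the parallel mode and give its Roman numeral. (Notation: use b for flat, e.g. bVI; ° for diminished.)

bIIImaj7

The diatonic triads in E major are E, F#m, G#m, A, B, C#m, D#dim. E and A both belong to that set. Gmaj7 (G–B–D–F#) is not: scale degree 3 in E major carries G#m (iii). In E minor the chord on that degree is Gmaj7, so here it functions as bIIImaj7, borrowed from the parallel minor.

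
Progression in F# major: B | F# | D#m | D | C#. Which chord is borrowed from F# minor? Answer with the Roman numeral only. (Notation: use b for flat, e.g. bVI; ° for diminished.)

F# major has the diatonic set F#, G#m, A#m, B, C#, D#m, E#dim. Of the given chords, B, F#, D#m and C# are diatonic. But D (D–F#–A) is foreign: the diatonic vi on degree 6 is D#m, whereas D comes from F# minor. It is labeled bVI.

bVI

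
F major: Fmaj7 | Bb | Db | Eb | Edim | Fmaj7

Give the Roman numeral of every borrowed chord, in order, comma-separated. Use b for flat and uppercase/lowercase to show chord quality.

bVI, bVII

The diatonic triads in F major are F, Gm, Am, Bb, C, Dm, Edim. Of the given chords, Fmaj7, Bb and Edim are diatonic. Db (Db–F–Ab) doesn't fit — on degree 6 F major would have Dm (vi). Db is the degree-6 chord of F minor, so it is the borrowed bVI. Eb (Eb–G–Bb) is not: scale degree 7 in F major carries Edim (vii°). In F minor the chord on that degree is Eb, so here it functions as bVII, borrowed from the parallel minor.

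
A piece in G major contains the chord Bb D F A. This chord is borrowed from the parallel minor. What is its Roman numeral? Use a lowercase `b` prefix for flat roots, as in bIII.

bIIImaj7

Bb is the lowered form of scale degree 3 in G major (the diatonic degree 3 is B). Bb–D–F–A is a major-seventh chord — the form found in G minor, not the diatonic iii (Bm). Borrowed into G major it is written bIIImaj7.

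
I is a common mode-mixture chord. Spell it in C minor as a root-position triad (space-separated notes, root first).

The root, C, is scale degree 1 — the same note in C minor and C major; only the chord quality changes. Stacking thirds in C major on C gives C–E–G.

C E G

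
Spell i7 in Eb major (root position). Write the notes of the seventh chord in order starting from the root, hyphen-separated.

i7 is built on scale degree 1, which is Eb in both Eb major and its parallel. Stacking thirds in Eb minor on Eb gives Eb–Gb–Bb–Db.

Eb-Gb-Bb-Db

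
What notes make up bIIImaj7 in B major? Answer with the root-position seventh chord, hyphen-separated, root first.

D-F#-A-C#

Scale degree 3 in B major is D#. bIIImaj7 uses the lowered form, D, taken from B minor. In B minor the chord on D is D–F#–A–C#.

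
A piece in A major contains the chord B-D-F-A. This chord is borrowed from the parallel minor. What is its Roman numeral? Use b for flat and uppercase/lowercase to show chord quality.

The root B is the diatonic 2nd degree of A major; the borrowing shows in the chord quality. The diatonic chord on degree 2 would be Bm (ii), but B–D–F–A is the half-diminished-seventh chord from A minor. As a borrowed chord it is labeled iiø7.

iiø7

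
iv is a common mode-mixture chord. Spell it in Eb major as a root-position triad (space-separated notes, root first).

iv is built on scale degree 4, which is Ab in both Eb major and its parallel. Building the minor chord from the parallel minor on Ab: Ab–Cb–Eb.

Ab Cb Eb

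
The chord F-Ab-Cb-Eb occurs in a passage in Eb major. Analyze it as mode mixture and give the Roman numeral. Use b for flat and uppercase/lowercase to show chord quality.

F is scale degree 2 in Eb major. Diatonically Eb major has Fm (ii) on that degree; F–Ab–Cb–Eb is instead the half-diminished-seventh chord native to Eb minor, so it takes the label iiø7.

iiø7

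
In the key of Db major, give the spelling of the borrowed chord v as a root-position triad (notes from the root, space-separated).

Ab Cb Eb

The root, Ab, is scale degree 5 — the same note in Db major and Db minor; only the chord quality changes. Stacking thirds in Db minor on Ab gives Ab–Cb–Eb.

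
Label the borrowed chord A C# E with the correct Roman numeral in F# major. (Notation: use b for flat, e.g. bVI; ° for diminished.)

In F# major scale degree 3 is A#; A is its lowered form, from F# minor. Diatonically F# major has A#m (iii) on that degree; A–C#–E is instead the major chord native to F# minor, so it takes the label bIII.

bIII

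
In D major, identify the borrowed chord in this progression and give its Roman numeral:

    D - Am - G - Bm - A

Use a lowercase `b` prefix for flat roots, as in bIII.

v

In D major the diatonic chords are D, Em, F#m, G, A, Bm, C#dim. D, G, Bm and A all belong to that set. But Am (A–C–E) is foreign: the diatonic V on degree 5 is A, whereas Am comes from D minor. It is labeled v.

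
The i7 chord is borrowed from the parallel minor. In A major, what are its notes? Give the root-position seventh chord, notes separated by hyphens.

A-C-E-G

i7 is built on scale degree 1, which is A in both A major and its parallel. In A minor the chord on A is A–C–E–G.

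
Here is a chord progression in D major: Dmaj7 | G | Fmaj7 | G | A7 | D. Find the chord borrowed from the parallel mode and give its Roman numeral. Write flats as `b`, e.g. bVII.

In D major the diatonic chords are D, Em, F#m, G, A, Bm, C#dim. Dmaj7, G, A7 and D are all diatonic. Fmaj7 (F–A–C–E) is not: scale degree 3 in D major carries F#m (iii). In D minor the chord on that degree is Fmaj7, so here it functions as bIIImaj7, borrowed from the parallel minor.

bIIImaj7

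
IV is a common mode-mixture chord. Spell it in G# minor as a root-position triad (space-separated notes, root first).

C# E# G#

IV is built on scale degree 4, which is C# in both G# minor and its parallel. In G# major the chord on C# is C#–E#–G#.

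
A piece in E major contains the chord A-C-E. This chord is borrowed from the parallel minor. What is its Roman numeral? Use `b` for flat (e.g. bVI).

iv

The root A is the diatonic 4th degree of E major; the borrowing shows in the chord quality. Diatonically E major has A (IV) on that degree; A–C–E is instead the minor chord native to E minor, so it takes the label iv.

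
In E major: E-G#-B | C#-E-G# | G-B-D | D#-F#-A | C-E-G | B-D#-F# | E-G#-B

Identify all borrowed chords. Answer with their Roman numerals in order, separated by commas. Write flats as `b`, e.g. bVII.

bIII, bVI

E major has the diatonic set E, F#m, G#m, A, B, C#m, D#dim. E–G#–B = E, C#–E–G# = C#m, D#–F#–A = D#dim and B–D#–F# = B are all diatonic. But G–B–D is foreign: the diatonic iii on degree 3 is G#m, whereas G comes from E minor. It is labeled bIII. C–E–G is not: scale degree 6 in E major carries C#m (vi). In E minor the chord on that degree is C, so here it functions as bVI, borrowed from the parallel minor.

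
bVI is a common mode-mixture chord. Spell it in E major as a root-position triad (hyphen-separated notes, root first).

C-E-G

The root of bVI is the lowered 6th degree: C# becomes C. Stacking thirds in E minor on C gives C–E–G.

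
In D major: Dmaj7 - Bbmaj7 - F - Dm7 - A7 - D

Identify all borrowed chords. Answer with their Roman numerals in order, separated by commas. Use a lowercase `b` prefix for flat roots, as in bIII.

bVImaj7, bIII, i7

In D major the diatonic chords are D, Em, F#m, G, A, Bm, C#dim. Of the given chords, Dmaj7, A7 and D are diatonic. But Bbmaj7 (Bb–D–F–A) is foreign: the diatonic vi on degree 6 is Bm, whereas Bbmaj7 comes from D minor. It is labeled bVImaj7. But F (F–A–C) is foreign: the diatonic iii on degree 3 is F#m, whereas F comes from D minor. It is labeled bIII. But Dm7 (D–F–A–C) is foreign: the diatonic I on degree 1 is D, whereas Dm7 comes from D minor. It is labeled i7.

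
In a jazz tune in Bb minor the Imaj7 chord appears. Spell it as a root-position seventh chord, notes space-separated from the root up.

Bb D F A

The root, Bb, is scale degree 1 — the same note in Bb minor and Bb major; only the chord quality changes. In Bb major the chord on Bb is Bb–D–F–A.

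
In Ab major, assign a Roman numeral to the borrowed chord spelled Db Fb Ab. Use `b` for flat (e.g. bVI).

iv

The root Db is the diatonic 4th degree of Ab major; the borrowing shows in the chord quality. Db–Fb–Ab is a minor chord — the form found in Ab minor, not the diatonic IV (Db). Borrowed into Ab major it is written iv.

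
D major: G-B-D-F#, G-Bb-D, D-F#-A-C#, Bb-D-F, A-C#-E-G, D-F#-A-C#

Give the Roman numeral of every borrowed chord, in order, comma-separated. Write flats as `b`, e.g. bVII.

iv, bVI

In D major the diatonic chords are D, Em, F#m, G, A, Bm, C#dim. G–B–D–F# = Gmaj7, D–F#–A–C# = Dmaj7 and A–C#–E–G = A7 are all diatonic. G–Bb–D is not: scale degree 4 in D major carries G (IV). In D minor the chord on that degree is Gm, so here it functions as iv, borrowed from the parallel minor. Bb–D–F doesn't fit — on degree 6 D major would have Bm (vi). Bb is the degree-6 chord of D minor, so it is the borrowed bVI.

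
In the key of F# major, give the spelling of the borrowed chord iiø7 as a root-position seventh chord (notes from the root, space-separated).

iiø7 is built on scale degree 2, which is G# in both F# major and its parallel. Stacking thirds in F# minor on G# gives G#–B–D–F#.

G# B D F#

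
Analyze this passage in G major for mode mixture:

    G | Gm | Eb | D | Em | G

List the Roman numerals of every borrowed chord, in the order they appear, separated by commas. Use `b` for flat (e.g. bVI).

i, bVI

The diatonic triads in G major are G, Am, Bm, C, D, Em, F#dim. G, D and Em are all diatonic. Gm (G–Bb–D) doesn't fit — on degree 1 G major would have G (I). Gm is the degree-1 chord of G minor, so it is the borrowed i. Eb (Eb–G–Bb) doesn't fit — on degree 6 G major would have Em (vi). Eb is the degree-6 chord of G minor, so it is the borrowed bVI.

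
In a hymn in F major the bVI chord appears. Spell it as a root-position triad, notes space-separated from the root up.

Db F Ab

bVI is built on the lowered scale degree 6. In F major degree 6 is D; lowered it becomes Db. Stacking thirds in F minor on Db gives Db–F–Ab.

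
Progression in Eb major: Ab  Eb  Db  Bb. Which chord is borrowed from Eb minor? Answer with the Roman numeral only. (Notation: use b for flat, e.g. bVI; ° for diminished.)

bVII

Eb major has the diatonic set Eb, Fm, Gm, Ab, Bb, Cm, Ddim. Ab, Eb and Bb are all diatonic. Db (Db–F–Ab) doesn't fit — on degree 7 Eb major would have Ddim (vii°). Db is the degree-7 chord of Eb minor, so it is the borrowed bVII.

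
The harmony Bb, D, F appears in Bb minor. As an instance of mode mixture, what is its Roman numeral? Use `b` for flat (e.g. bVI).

I

Bb is scale degree 1 in Bb minor. The diatonic chord on degree 1 would be Bbm (i), but Bb–D–F is the major chord from Bb major. As a borrowed chord it is labeled I.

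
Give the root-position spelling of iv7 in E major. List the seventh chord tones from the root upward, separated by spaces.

A C E G

iv7 is built on scale degree 4, which is A in both E major and its parallel. Building the minor-seventh chord from the parallel minor on A: A–C–E–G.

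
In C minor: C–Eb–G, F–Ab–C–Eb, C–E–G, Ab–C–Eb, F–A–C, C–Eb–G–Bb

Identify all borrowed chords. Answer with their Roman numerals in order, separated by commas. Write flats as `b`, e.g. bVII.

The diatonic triads in C minor (with V from harmonic minor) are Cm, Ddim, Eb, Fm, G, Ab, Bb. C–Eb–G = Cm, F–Ab–C–Eb = Fm7, Ab–C–Eb = Ab and C–Eb–G–Bb = Cm7 are all diatonic. C–E–G doesn't fit — on degree 1 C minor would have Cm (i). C is the degree-1 chord of C major, so it is the borrowed I. F–A–C doesn't fit — on degree 4 C minor would have Fm (iv). F is the degree-4 chord of C major, so it is the borrowed IV.

I, IV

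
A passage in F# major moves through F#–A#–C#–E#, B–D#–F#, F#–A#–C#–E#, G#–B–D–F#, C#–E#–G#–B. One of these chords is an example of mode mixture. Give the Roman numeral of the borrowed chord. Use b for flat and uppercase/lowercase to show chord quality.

iiø7

In F# major the diatonic chords are F#, G#m, A#m, B, C#, D#m, E#dim. F#–A#–C#–E# = F#maj7, B–D#–F# = B and C#–E#–G#–B = C#7 are all diatonic. G#–B–D–F# doesn't fit — on degree 2 F# major would have G#m (ii). G#m7b5 is the degree-2 chord of F# minor, so it is the borrowed iiø7.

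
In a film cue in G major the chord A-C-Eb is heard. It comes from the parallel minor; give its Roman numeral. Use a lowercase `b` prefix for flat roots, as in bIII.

The root A is the diatonic 2nd degree of G major; the borrowing shows in the chord quality. A–C–Eb is a diminished chord — the form found in G minor, not the diatonic ii (Am). Borrowed into G major it is written ii°.

ii°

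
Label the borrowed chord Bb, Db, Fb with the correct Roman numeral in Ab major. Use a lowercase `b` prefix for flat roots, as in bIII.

Bb is scale degree 2 in Ab major. Bb–Db–Fb is a diminished chord — the form found in Ab minor, not the diatonic ii (Bbm). Borrowed into Ab major it is written ii°.

ii°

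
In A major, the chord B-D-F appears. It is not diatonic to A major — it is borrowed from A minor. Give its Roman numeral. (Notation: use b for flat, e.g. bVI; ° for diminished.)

The root B is the diatonic 2nd degree of A major; the borrowing shows in the chord quality. Diatonically A major has Bm (ii) on that degree; B–D–F is instead the diminished chord native to A minor, so it takes the label ii°.

ii°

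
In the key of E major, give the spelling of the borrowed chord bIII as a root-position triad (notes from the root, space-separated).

G B D

bIII is built on the lowered scale degree 3. In E major degree 3 is G#; lowered it becomes G. Building the major chord from the parallel minor on G: G–B–D.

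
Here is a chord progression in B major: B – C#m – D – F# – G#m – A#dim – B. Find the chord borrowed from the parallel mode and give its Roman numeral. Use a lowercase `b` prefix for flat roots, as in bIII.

bIII

B major has the diatonic set B, C#m, D#m, E, F#, G#m, A#dim. B, C#m, F#, G#m and A#dim are all diatonic. D (D–F#–A) is not: scale degree 3 in B major carries D#m (iii). In B minor the chord on that degree is D, so here it functions as bIII, borrowed from the parallel minor.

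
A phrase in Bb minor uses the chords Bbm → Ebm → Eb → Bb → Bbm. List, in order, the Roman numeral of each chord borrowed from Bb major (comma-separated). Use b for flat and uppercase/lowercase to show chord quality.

IV, I

In Bb minor (with V from harmonic minor) the diatonic chords are Bbm, Cdim, Db, Ebm, F, Gb, Ab. Bbm and Ebm both belong to that set. Eb (Eb–G–Bb) doesn't fit — on degree 4 Bb minor would have Ebm (iv). Eb is the degree-4 chord of Bb major, so it is the borrowed IV. Bb (Bb–D–F) is not: scale degree 1 in Bb minor carries Bbm (i). In Bb major the chord on that degree is Bb, so here it functions as I, borrowed from the parallel major.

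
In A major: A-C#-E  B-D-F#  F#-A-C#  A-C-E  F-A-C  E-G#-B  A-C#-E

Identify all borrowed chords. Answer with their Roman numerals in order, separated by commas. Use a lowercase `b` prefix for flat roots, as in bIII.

A major has the diatonic set A, Bm, C#m, D, E, F#m, G#dim. Of the given chords, A–C#–E = A, B–D–F# = Bm, F#–A–C# = F#m and E–G#–B = E are diatonic. A–C–E doesn't fit — on degree 1 A major would have A (I). Am is the degree-1 chord of A minor, so it is the borrowed i. F–A–C is not: scale degree 6 in A major carries F#m (vi). In A minor the chord on that degree is F, so here it functions as bVI, borrowed from the parallel minor.

i, bVI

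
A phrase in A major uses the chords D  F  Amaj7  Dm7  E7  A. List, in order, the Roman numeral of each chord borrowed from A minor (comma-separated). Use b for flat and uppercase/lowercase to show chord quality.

The diatonic triads in A major are A, Bm, C#m, D, E, F#m, G#dim. Of the given chords, D, Amaj7, E7 and A are diatonic. F (F–A–C) doesn't fit — on degree 6 A major would have F#m (vi). F is the degree-6 chord of A minor, so it is the borrowed bVI. But Dm7 (D–F–A–C) is foreign: the diatonic IV on degree 4 is D, whereas Dm7 comes from A minor. It is labeled iv7.

bVI, iv7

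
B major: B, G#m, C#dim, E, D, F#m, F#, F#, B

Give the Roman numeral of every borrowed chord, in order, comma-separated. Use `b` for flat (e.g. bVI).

ii°, bIII, v

In B major the diatonic chords are B, C#m, D#m, E, F#, G#m, A#dim. B, G#m, E and F# are all diatonic. C#dim (C#–E–G) is not: scale degree 2 in B major carries C#m (ii). In B minor the chord on that degree is C#dim, so here it functions as ii°, borrowed from the parallel minor. But D (D–F#–A) is foreign: the diatonic iii on degree 3 is D#m, whereas D comes from B minor. It is labeled bIII. F#m (F#–A–C#) doesn't fit — on degree 5 B major would have F# (V). F#m is the degree-5 chord of B minor, so it is the borrowed v.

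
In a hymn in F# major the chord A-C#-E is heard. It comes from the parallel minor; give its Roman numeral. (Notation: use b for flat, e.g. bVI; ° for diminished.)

In F# major scale degree 3 is A#; A is its lowered form, from F# minor. Diatonically F# major has A#m (iii) on that degree; A–C#–E is instead the major chord native to F# minor, so it takes the label bIII.

bIII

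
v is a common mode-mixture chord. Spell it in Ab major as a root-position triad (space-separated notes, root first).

v is built on scale degree 5, which is Eb in both Ab major and its parallel. Stacking thirds in Ab minor on Eb gives Eb–Gb–Bb.

Eb Gb Bb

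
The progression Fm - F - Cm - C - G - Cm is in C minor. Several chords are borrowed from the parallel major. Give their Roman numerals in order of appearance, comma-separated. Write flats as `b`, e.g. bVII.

IV, I

The diatonic triads in C minor (with V from harmonic minor) are Cm, Ddim, Eb, Fm, G, Ab, Bb. Fm, Cm and G all belong to that set. F (F–A–C) doesn't fit — on degree 4 C minor would have Fm (iv). F is the degree-4 chord of C major, so it is the borrowed IV. C (C–E–G) is not: scale degree 1 in C minor carries Cm (i). In C major the chord on that degree is C, so here it functions as I, borrowed from the parallel major.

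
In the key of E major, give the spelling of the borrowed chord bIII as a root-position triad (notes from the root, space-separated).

bIII is built on the lowered scale degree 3. In E major degree 3 is G#; lowered it becomes G. Building the major chord from the parallel minor on G: G–B–D.

G B D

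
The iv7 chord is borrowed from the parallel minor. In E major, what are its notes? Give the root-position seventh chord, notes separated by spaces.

The root, A, is scale degree 4 — the same note in E major and E minor; only the chord quality changes. Building the minor-seventh chord from the parallel minor on A: A–C–E–G.

A C E G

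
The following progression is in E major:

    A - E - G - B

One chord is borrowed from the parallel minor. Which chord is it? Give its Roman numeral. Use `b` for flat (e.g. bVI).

bIII

In E major the diatonic chords are E, F#m, G#m, A, B, C#m, D#dim. Of the given chords, A, E and B are diatonic. G (G–B–D) doesn't fit — on degree 3 E major would have G#m (iii). G is the degree-3 chord of E minor, so it is the borrowed bIII.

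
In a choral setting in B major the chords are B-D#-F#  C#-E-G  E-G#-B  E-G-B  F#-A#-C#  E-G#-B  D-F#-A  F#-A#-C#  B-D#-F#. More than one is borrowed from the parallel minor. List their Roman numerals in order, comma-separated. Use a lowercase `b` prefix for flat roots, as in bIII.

In B major the diatonic chords are B, C#m, D#m, E, F#, G#m, A#dim. Of the given chords, B–D#–F# = B, E–G#–B = E and F#–A#–C# = F# are diatonic. But C#–E–G is foreign: the diatonic ii on degree 2 is C#m, whereas C#dim comes from B minor. It is labeled ii°. E–G–B doesn't fit — on degree 4 B major would have E (IV). Em is the degree-4 chord of B minor, so it is the borrowed iv. But D–F#–A is foreign: the diatonic iii on degree 3 is D#m, whereas D comes from B minor. It is labeled bIII.

ii°, iv, bIII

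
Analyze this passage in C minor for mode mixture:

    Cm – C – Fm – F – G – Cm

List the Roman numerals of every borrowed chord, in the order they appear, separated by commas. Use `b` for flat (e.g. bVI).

C minor has the diatonic set Cm, Ddim, Eb, Fm, G, Ab, Bb (with V from harmonic minor). Of the given chords, Cm, Fm and G are diatonic. But C (C–E–G) is foreign: the diatonic i on degree 1 is Cm, whereas C comes from C major. It is labeled I. F (F–A–C) is not: scale degree 4 in C minor carries Fm (iv). In C major the chord on that degree is F, so here it functions as IV, borrowed from the parallel major.

I, IV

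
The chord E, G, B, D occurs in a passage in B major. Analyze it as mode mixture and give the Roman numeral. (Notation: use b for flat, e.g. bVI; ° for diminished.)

iv7

The root E is the diatonic 4th degree of B major; the borrowing shows in the chord quality. The diatonic chord on degree 4 would be E (IV), but E–G–B–D is the minor-seventh chord from B minor. As a borrowed chord it is labeled iv7.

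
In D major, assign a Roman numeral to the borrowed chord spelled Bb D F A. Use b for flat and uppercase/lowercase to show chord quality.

Bb is the lowered form of scale degree 6 in D major (the diatonic degree 6 is B). Bb–D–F–A is a major-seventh chord — the form found in D minor, not the diatonic vi (Bm). Borrowed into D major it is written bVImaj7.

bVImaj7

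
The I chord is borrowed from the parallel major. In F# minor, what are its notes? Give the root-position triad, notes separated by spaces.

The root, F#, is scale degree 1 — the same note in F# minor and F# major; only the chord quality changes. In F# major the chord on F# is F#–A#–C#.

F# A# C#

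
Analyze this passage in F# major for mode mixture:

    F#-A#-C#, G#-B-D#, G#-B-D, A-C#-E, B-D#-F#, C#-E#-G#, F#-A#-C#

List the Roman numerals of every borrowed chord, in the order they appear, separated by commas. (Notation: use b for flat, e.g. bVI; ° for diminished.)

F# major has the diatonic set F#, G#m, A#m, B, C#, D#m, E#dim. F#–A#–C# = F#, G#–B–D# = G#m, B–D#–F# = B and C#–E#–G# = C# are all diatonic. G#–B–D doesn't fit — on degree 2 F# major would have G#m (ii). G#dim is the degree-2 chord of F# minor, so it is the borrowed ii°. A–C#–E doesn't fit — on degree 3 F# major would have A#m (iii). A is the degree-3 chord of F# minor, so it is the borrowed bIII.

ii°, bIII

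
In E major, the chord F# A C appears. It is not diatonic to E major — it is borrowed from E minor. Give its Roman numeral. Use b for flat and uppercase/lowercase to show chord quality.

ii°

F# is scale degree 2 in E major. The diatonic chord on degree 2 would be F#m (ii), but F#–A–C is the diminished chord from E minor. As a borrowed chord it is labeled ii°.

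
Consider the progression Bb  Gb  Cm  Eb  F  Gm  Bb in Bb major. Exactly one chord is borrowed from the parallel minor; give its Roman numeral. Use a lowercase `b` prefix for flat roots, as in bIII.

In Bb major the diatonic chords are Bb, Cm, Dm, Eb, F, Gm, Adim. Bb, Cm, Eb, F and Gm all belong to that set. But Gb (Gb–Bb–Db) is foreign: the diatonic vi on degree 6 is Gm, whereas Gb comes from Bb minor. It is labeled bVI.

bVI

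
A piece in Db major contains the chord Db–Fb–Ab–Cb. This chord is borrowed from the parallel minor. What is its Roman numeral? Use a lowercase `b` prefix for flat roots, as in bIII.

Db is scale degree 1 in Db major. Db–Fb–Ab–Cb is a minor-seventh chord — the form found in Db minor, not the diatonic I (Db). Borrowed into Db major it is written i7.

i7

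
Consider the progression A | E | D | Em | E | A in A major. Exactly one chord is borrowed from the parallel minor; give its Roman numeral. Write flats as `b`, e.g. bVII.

v

A major has the diatonic set A, Bm, C#m, D, E, F#m, G#dim. Of the given chords, A, E and D are diatonic. Em (E–G–B) is not: scale degree 5 in A major carries E (V). In A minor the chord on that degree is Em, so here it functions as v, borrowed from the parallel minor.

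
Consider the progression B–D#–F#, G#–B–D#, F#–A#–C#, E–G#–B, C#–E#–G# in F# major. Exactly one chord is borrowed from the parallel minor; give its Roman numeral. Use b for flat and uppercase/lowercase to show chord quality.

In F# major the diatonic chords are F#, G#m, A#m, B, C#, D#m, E#dim. Of the given chords, B–D#–F# = B, G#–B–D# = G#m, F#–A#–C# = F# and C#–E#–G# = C# are diatonic. E–G#–B doesn't fit — on degree 7 F# major would have E#dim (vii°). E is the degree-7 chord of F# minor, so it is the borrowed bVII.

bVII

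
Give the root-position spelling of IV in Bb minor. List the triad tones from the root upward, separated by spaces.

Eb G Bb

IV is built on scale degree 4, which is Eb in both Bb minor and its parallel. Building the major chord from the parallel major on Eb: Eb–G–Bb.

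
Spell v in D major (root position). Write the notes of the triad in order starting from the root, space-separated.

A C E

The root, A, is scale degree 5 — the same note in D major and D minor; only the chord quality changes. In D minor the chord on A is A–C–E.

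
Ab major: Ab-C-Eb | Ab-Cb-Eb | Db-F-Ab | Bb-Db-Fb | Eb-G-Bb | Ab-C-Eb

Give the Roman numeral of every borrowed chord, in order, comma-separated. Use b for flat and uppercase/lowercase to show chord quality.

The diatonic triads in Ab major are Ab, Bbm, Cm, Db, Eb, Fm, Gdim. Ab–C–Eb = Ab, Db–F–Ab = Db and Eb–G–Bb = Eb are all diatonic. Ab–Cb–Eb doesn't fit — on degree 1 Ab major would have Ab (I). Abm is the degree-1 chord of Ab minor, so it is the borrowed i. Bb–Db–Fb is not: scale degree 2 in Ab major carries Bbm (ii). In Ab minor the chord on that degree is Bbdim, so here it functions as ii°, borrowed from the parallel minor.

i, ii°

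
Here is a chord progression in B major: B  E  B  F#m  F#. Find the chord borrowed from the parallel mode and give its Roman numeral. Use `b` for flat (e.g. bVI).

The diatonic triads in B major are B, C#m, D#m, E, F#, G#m, A#dim. Of the given chords, B, E and F# are diatonic. F#m (F#–A–C#) is not: scale degree 5 in B major carries F# (V). In B minor the chord on that degree is F#m, so here it functions as v, borrowed from the parallel minor.

v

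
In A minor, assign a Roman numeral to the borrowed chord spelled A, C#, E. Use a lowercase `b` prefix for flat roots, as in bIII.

A is scale degree 1 in A minor. Diatonically A minor has Am (i) on that degree; A–C#–E is instead the major chord native to A major, so it takes the label I.

I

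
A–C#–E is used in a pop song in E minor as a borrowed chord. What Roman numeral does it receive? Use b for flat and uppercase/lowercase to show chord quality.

The root A is the diatonic 4th degree of E minor; the borrowing shows in the chord quality. Diatonically E minor has Am (iv) on that degree; A–C#–E is instead the major chord native to E major, so it takes the label IV.

IV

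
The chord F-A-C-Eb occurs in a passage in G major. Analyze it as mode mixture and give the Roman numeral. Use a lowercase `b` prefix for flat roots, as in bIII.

F is the lowered form of scale degree 7 in G major (the diatonic degree 7 is F#). Diatonically G major has F#dim (vii°) on that degree; F–A–C–Eb is instead the dominant-seventh chord native to G minor, so it takes the label bVII7.

bVII7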